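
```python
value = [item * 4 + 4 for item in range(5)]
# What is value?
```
Trace:
  item=0
  item=1
  item=2
  item=3
  item=4
  value=[4, 8, 12, 16, 20]

Final answer: [4, 8, 12, 16, 20]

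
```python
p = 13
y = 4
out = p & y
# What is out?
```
Trace:
  p=13
  p=13, y=4
  p=13, y=4, out=4

Final answer: 4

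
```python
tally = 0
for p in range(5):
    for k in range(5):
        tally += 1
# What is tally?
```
Trace:
  tally=0
  tally=1, p=0, k=0
  tally=2, p=0, k=1
  tally=3, p=0, k=2
  tally=4, p=0, k=3
  tally=5, p=0, k=4
  tally=6, p=1, k=0
  tally=7, p=1, k=1
  tally=8, p=1, k=2
  tally=9, p=1, k=3
  tally=10, p=1, k=4
  tally=11, p=2, k=0
  tally=12, p=2, k=1
  tally=13, p=2, k=2
  tally=14, p=2, k=3
  tally=15, p=2, k=4
  tally=16, p=3, k=0
  tally=17, p=3, k=1
  tally=18, p=3, k=2
  tally=19, p=3, k=3
  tally=20, p=3, k=4
  tally=21, p=4, k=0
  tally=22, p=4, k=1
  tally=23, p=4, k=2
  tally=24, p=4, k=3
  tally=25, p=4, k=4

Final answer: 25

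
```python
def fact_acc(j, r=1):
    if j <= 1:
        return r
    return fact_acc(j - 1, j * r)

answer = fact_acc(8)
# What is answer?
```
Call trace:
fact_acc(j=8, r=1)
  fact_acc(j=7, r=8)
    fact_acc(j=6, r=56)
      fact_acc(j=5, r=336)
        fact_acc(j=4, r=1680)
          fact_acc(j=3, r=6720)
            fact_acc(j=2, r=20160)
              fact_acc(j=1, r=40320)
              -> return 40320
            -> return 40320
          -> return 40320
        -> return 40320
      -> return 40320
    -> return 40320
  -> return 40320
-> return 40320

Final answer: 40320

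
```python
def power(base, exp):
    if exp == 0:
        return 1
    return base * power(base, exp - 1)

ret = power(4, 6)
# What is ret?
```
Call trace:
power(base=4, exp=6)
  power(base=4, exp=5)
    power(base=4, exp=4)
      power(base=4, exp=3)
        power(base=4, exp=2)
          power(base=4, exp=1)
            power(base=4, exp=0)
            -> return 1
          -> return 4
        -> return 16
      -> return 64
    -> return 256
  -> return 1024
-> return 4096

Final answer: 4096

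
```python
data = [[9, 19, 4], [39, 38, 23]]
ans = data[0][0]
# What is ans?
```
Trace:
  data=[[9, 19, 4], [39, 38, 23]]
  data=[[9, 19, 4], [39, 38, 23]], ans=9

Final answer: 9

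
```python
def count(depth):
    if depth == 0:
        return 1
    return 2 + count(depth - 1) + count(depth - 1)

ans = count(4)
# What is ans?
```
Call trace (a repeated sub-call is expanded the first time; later identical calls just restate its return value):
count(depth=4)
  count(depth=3)
    count(depth=2)
      count(depth=1)
        count(depth=0)
        -> return 1
        count(depth=0)
        -> return 1
      -> return 4
      count(depth=1) -> return 4  (same call as traced above)
    -> return 10
    count(depth=2) -> return 10  (same call as traced above)
  -> return 22
  count(depth=3) -> return 22  (same call as traced above)
-> return 46

Final answer: 46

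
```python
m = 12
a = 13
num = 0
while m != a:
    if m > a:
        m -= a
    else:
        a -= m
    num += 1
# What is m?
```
Trace:
  m=12
  m=12, a=13
  m=12, a=13, num=0
  m=12, a=1, num=1
  m=11, a=1, num=2
  m=10, a=1, num=3
  m=9, a=1, num=4
  m=8, a=1, num=5
  m=7, a=1, num=6
  m=6, a=1, num=7
  m=5, a=1, num=8
  m=4, a=1, num=9
  m=3, a=1, num=10
  m=2, a=1, num=11
  m=1, a=1, num=12

Final answer: 1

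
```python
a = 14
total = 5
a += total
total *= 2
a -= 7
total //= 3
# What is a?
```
Trace:
  a=14
  a=14, total=5
  a=19, total=5
  a=19, total=10
  a=12, total=10
  a=12, total=3

Final answer: 12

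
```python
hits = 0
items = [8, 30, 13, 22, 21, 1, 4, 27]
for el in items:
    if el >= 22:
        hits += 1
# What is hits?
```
Trace:
  hits=0
  hits=0, el=8
  hits=1, el=30
  hits=1, el=13
  hits=2, el=22
  hits=2, el=21
  hits=2, el=1
  hits=2, el=4
  hits=3, el=27

Final answer: 3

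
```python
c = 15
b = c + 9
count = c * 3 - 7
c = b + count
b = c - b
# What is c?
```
Trace:
  c=15
  c=15, b=24
  c=15, b=24, count=38
  c=62, b=24, count=38
  c=62, b=38, count=38

Final answer: 62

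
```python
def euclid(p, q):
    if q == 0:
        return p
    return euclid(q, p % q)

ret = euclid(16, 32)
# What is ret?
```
Call trace:
euclid(p=16, q=32)
  euclid(p=32, q=16)
    euclid(p=16, q=0)
    -> return 16
  -> return 16
-> return 16

Final answer: 16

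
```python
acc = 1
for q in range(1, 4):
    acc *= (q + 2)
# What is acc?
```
Trace:
  acc=1
  acc=3, q=1
  acc=12, q=2
  acc=60, q=3

Final answer: 60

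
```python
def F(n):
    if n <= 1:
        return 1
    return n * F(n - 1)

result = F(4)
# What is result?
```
Call trace:
F(n=4)
  F(n=3)
    F(n=2)
      F(n=1)
      -> return 1
    -> return 2
  -> return 6
-> return 24

Final answer: 24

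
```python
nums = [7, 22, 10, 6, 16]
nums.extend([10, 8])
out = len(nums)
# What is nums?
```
Trace:
  nums=[7, 22, 10, 6, 16]
  nums=[7, 22, 10, 6, 16, 10, 8]
  nums=[7, 22, 10, 6, 16, 10, 8], out=7

Final answer: [7, 22, 10, 6, 16, 10, 8]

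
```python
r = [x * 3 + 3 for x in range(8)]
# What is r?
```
Trace:
  x=0
  x=1
  x=2
  x=3
  x=4
  x=5
  x=6
  x=7
  r=[3, 6, 9, 12, 15, 18, 21, 24]

Final answer: [3, 6, 9, 12, 15, 18, 21, 24]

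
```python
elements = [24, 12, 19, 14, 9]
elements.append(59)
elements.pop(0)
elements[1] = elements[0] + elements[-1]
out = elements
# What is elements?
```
Trace:
  elements=[24, 12, 19, 14, 9]
  elements=[24, 12, 19, 14, 9, 59]
  elements=[12, 19, 14, 9, 59]
  elements=[12, 71, 14, 9, 59]
  elements=[12, 71, 14, 9, 59], out=[12, 71, 14, 9, 59]

Final answer: [12, 71, 14, 9, 59]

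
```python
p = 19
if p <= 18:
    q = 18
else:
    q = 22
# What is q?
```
Trace:
  p=19
  p=19, q=22

Final answer: 22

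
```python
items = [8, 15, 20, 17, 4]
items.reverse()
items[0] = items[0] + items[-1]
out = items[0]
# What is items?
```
Trace:
  items=[8, 15, 20, 17, 4]
  items=[4, 17, 20, 15, 8]
  items=[12, 17, 20, 15, 8]
  items=[12, 17, 20, 15, 8], out=12

Final answer: [12, 17, 20, 15, 8]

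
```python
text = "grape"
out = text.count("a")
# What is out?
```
Trace:
  text='grape'
  text='grape', out=1

Final answer: 1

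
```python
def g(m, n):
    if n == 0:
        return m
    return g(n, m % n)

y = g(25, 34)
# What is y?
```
Call trace:
g(m=25, n=34)
  g(m=34, n=25)
    g(m=25, n=9)
      g(m=9, n=7)
        g(m=7, n=2)
          g(m=2, n=1)
            g(m=1, n=0)
            -> return 1
          -> return 1
        -> return 1
      -> return 1
    -> return 1
  -> return 1
-> return 1

Final answer: 1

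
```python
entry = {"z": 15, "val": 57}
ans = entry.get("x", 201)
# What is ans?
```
Trace:
  entry={'z': 15, 'val': 57}
  entry={'z': 15, 'val': 57}, ans=201

Final answer: 201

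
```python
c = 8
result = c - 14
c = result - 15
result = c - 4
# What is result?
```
Trace:
  c=8
  c=8, result=-6
  c=-21, result=-6
  c=-21, result=-25

Final answer: -25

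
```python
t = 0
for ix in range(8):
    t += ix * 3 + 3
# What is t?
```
Trace:
  t=0
  t=3, ix=0
  t=9, ix=1
  t=18, ix=2
  t=30, ix=3
  t=45, ix=4
  t=63, ix=5
  t=84, ix=6
  t=108, ix=7

Final answer: 108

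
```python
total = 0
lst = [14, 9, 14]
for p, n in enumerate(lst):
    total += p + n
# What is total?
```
Trace:
  total=0
  total=14, p=0, n=14
  total=24, p=1, n=9
  total=40, p=2, n=14

Final answer: 40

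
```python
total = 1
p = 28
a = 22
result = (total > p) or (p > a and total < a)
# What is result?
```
Trace:
  total=1
  total=1, p=28
  total=1, p=28, a=22
  total=1, p=28, a=22, result=True

Final answer: True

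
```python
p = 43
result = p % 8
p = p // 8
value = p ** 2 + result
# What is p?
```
Trace:
  p=43
  p=43, result=3
  p=5, result=3
  p=5, result=3, value=28

Final answer: 5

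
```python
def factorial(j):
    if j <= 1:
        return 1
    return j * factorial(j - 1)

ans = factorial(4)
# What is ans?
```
Call trace:
factorial(j=4)
  factorial(j=3)
    factorial(j=2)
      factorial(j=1)
      -> return 1
    -> return 2
  -> return 6
-> return 24

Final answer: 24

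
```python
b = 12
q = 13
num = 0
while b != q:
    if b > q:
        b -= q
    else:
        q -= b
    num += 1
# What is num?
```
Trace:
  b=12
  b=12, q=13
  b=12, q=13, num=0
  b=12, q=1, num=1
  b=11, q=1, num=2
  b=10, q=1, num=3
  b=9, q=1, num=4
  b=8, q=1, num=5
  b=7, q=1, num=6
  b=6, q=1, num=7
  b=5, q=1, num=8
  b=4, q=1, num=9
  b=3, q=1, num=10
  b=2, q=1, num=11
  b=1, q=1, num=12

Final answer: 12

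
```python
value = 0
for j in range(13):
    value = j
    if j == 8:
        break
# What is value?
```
Trace:
  value=0
  value=0, j=0
  value=1, j=1
  value=2, j=2
  value=3, j=3
  value=4, j=4
  value=5, j=5
  value=6, j=6
  value=7, j=7
  value=8, j=8

Final answer: 8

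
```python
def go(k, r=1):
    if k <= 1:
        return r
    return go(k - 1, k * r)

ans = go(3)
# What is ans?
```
Call trace:
go(k=3, r=1)
  go(k=2, r=3)
    go(k=1, r=6)
    -> return 6
  -> return 6
-> return 6

Final answer: 6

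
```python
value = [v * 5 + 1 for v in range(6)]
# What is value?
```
Trace:
  v=0
  v=1
  v=2
  v=3
  v=4
  v=5
  value=[1, 6, 11, 16, 21, 26]

Final answer: [1, 6, 11, 16, 21, 26]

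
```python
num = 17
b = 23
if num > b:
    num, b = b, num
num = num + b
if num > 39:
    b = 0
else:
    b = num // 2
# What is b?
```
Trace:
  num=17
  num=17, b=23
  num=17, b=23
  num=40, b=23
  num=40, b=0

Final answer: 0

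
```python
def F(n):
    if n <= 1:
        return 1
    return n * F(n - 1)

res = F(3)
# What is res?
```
Call trace:
F(n=3)
  F(n=2)
    F(n=1)
    -> return 1
  -> return 2
-> return 6

Final answer: 6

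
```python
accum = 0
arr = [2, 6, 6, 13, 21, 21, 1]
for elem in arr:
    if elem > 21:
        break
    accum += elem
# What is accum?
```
Trace:
  accum=0
  accum=2, elem=2
  accum=8, elem=6
  accum=14, elem=6
  accum=27, elem=13
  accum=48, elem=21
  accum=69, elem=21
  accum=70, elem=1

Final answer: 70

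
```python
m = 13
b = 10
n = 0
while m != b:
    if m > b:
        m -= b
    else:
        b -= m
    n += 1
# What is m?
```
Trace:
  m=13
  m=13, b=10
  m=13, b=10, n=0
  m=3, b=10, n=1
  m=3, b=7, n=2
  m=3, b=4, n=3
  m=3, b=1, n=4
  m=2, b=1, n=5
  m=1, b=1, n=6

Final answer: 1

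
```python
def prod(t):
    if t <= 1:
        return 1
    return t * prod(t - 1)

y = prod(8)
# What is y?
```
Call trace:
prod(t=8)
  prod(t=7)
    prod(t=6)
      prod(t=5)
        prod(t=4)
          prod(t=3)
            prod(t=2)
              prod(t=1)
              -> return 1
            -> return 2
          -> return 6
        -> return 24
      -> return 120
    -> return 720
  -> return 5040
-> return 40320

Final answer: 40320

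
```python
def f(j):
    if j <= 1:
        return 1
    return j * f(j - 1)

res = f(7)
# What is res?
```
Call trace:
f(j=7)
  f(j=6)
    f(j=5)
      f(j=4)
        f(j=3)
          f(j=2)
            f(j=1)
            -> return 1
          -> return 2
        -> return 6
      -> return 24
    -> return 120
  -> return 720
-> return 5040

Final answer: 5040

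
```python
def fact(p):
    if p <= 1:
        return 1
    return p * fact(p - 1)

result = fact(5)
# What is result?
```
Call trace:
fact(p=5)
  fact(p=4)
    fact(p=3)
      fact(p=2)
        fact(p=1)
        -> return 1
      -> return 2
    -> return 6
  -> return 24
-> return 120

Final answer: 120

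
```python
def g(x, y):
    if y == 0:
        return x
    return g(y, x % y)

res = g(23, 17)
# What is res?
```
Call trace:
g(x=23, y=17)
  g(x=17, y=6)
    g(x=6, y=5)
      g(x=5, y=1)
        g(x=1, y=0)
        -> return 1
      -> return 1
    -> return 1
  -> return 1
-> return 1

Final answer: 1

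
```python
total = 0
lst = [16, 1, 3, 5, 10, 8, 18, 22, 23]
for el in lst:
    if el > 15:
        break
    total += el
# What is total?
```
Trace:
  total=0
  total=0, el=16

Final answer: 0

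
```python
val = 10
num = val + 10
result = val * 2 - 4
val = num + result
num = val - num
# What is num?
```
Trace:
  val=10
  val=10, num=20
  val=10, num=20, result=16
  val=36, num=20, result=16
  val=36, num=16, result=16

Final answer: 16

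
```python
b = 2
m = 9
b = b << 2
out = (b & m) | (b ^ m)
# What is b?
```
Trace:
  b=2
  b=2, m=9
  b=8, m=9
  b=8, m=9, out=9

Final answer: 8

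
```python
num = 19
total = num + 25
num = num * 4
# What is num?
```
Trace:
  num=19
  num=19, total=44
  num=76, total=44

Final answer: 76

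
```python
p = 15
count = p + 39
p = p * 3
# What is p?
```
Trace:
  p=15
  p=15, count=54
  p=45, count=54

Final answer: 45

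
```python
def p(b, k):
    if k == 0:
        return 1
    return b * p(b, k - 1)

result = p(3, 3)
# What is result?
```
Call trace:
p(b=3, k=3)
  p(b=3, k=2)
    p(b=3, k=1)
      p(b=3, k=0)
      -> return 1
    -> return 3
  -> return 9
-> return 27

Final answer: 27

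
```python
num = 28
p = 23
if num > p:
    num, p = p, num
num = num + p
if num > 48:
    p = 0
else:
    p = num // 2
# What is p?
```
Trace:
  num=28
  num=28, p=23
  num=23, p=28
  num=51, p=28
  num=51, p=0

Final answer: 0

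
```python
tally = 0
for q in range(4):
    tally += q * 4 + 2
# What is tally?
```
Trace:
  tally=0
  tally=2, q=0
  tally=8, q=1
  tally=18, q=2
  tally=32, q=3

Final answer: 32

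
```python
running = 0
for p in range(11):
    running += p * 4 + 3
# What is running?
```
Trace:
  running=0
  running=3, p=0
  running=10, p=1
  running=21, p=2
  running=36, p=3
  running=55, p=4
  running=78, p=5
  running=105, p=6
  running=136, p=7
  running=171, p=8
  running=210, p=9
  running=253, p=10

Final answer: 253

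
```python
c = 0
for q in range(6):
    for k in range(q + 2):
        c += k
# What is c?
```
Trace:
  c=0
  c=0, q=0, k=0
  c=1, q=0, k=1
  c=1, q=1, k=0
  c=2, q=1, k=1
  c=4, q=1, k=2
  c=4, q=2, k=0
  c=5, q=2, k=1
  c=7, q=2, k=2
  c=10, q=2, k=3
  c=10, q=3, k=0
  c=11, q=3, k=1
  c=13, q=3, k=2
  c=16, q=3, k=3
  c=20, q=3, k=4
  c=20, q=4, k=0
  c=21, q=4, k=1
  c=23, q=4, k=2
  c=26, q=4, k=3
  c=30, q=4, k=4
  c=35, q=4, k=5
  c=35, q=5, k=0
  c=36, q=5, k=1
  c=38, q=5, k=2
  c=41, q=5, k=3
  c=45, q=5, k=4
  c=50, q=5, k=5
  c=56, q=5, k=6

Final answer: 56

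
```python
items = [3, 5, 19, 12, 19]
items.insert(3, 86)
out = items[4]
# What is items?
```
Trace:
  items=[3, 5, 19, 12, 19]
  items=[3, 5, 19, 86, 12, 19]
  items=[3, 5, 19, 86, 12, 19], out=12

Final answer: [3, 5, 19, 86, 12, 19]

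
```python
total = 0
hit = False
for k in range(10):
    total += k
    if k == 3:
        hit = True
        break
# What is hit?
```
Trace:
  total=0
  total=0, hit=False
  total=0, hit=False, k=0
  total=1, hit=False, k=1
  total=3, hit=False, k=2
  total=6, hit=True, k=3

Final answer: True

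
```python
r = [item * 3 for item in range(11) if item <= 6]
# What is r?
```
Trace:
  item=0
  item=1
  item=2
  item=3
  item=4
  item=5
  item=6
  item=7
  item=8
  item=9
  item=10
  r=[0, 3, 6, 9, 12, 15, 18]

Final answer: [0, 3, 6, 9, 12, 15, 18]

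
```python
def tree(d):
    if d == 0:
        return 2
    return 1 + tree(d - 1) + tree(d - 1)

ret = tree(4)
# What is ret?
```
Call trace (a repeated sub-call is expanded the first time; later identical calls just restate its return value):
tree(d=4)
  tree(d=3)
    tree(d=2)
      tree(d=1)
        tree(d=0)
        -> return 2
        tree(d=0)
        -> return 2
      -> return 5
      tree(d=1) -> return 5  (same call as traced above)
    -> return 11
    tree(d=2) -> return 11  (same call as traced above)
  -> return 23
  tree(d=3) -> return 23  (same call as traced above)
-> return 47

Final answer: 47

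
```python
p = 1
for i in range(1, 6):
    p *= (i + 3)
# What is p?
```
Trace:
  p=1
  p=4, i=1
  p=20, i=2
  p=120, i=3
  p=840, i=4
  p=6720, i=5

Final answer: 6720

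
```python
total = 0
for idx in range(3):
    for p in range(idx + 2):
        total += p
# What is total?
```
Trace:
  total=0
  total=0, idx=0, p=0
  total=1, idx=0, p=1
  total=1, idx=1, p=0
  total=2, idx=1, p=1
  total=4, idx=1, p=2
  total=4, idx=2, p=0
  total=5, idx=2, p=1
  total=7, idx=2, p=2
  total=10, idx=2, p=3

Final answer: 10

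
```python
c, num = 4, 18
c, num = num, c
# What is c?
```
Trace:
  c=4, num=18
  c=18, num=4

Final answer: 18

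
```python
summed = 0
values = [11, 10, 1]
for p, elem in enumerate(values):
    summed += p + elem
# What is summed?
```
Trace:
  summed=0
  summed=11, p=0, elem=11
  summed=22, p=1, elem=10
  summed=25, p=2, elem=1

Final answer: 25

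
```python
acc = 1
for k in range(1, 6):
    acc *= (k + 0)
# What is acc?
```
Trace:
  acc=1
  acc=1, k=1
  acc=2, k=2
  acc=6, k=3
  acc=24, k=4
  acc=120, k=5

Final answer: 120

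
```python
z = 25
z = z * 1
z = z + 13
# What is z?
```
Trace:
  z=25
  z=25
  z=38

Final answer: 38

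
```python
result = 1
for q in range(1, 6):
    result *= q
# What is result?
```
Trace:
  result=1
  result=1, q=1
  result=2, q=2
  result=6, q=3
  result=24, q=4
  result=120, q=5

Final answer: 120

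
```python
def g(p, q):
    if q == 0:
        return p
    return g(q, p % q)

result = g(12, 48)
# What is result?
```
Call trace:
g(p=12, q=48)
  g(p=48, q=12)
    g(p=12, q=0)
    -> return 12
  -> return 12
-> return 12

Final answer: 12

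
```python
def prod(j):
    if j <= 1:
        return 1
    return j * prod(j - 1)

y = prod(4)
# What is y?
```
Call trace:
prod(j=4)
  prod(j=3)
    prod(j=2)
      prod(j=1)
      -> return 1
    -> return 2
  -> return 6
-> return 24

Final answer: 24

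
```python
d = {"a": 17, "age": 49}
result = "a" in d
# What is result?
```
Trace:
  d={'a': 17, 'age': 49}
  d={'a': 17, 'age': 49}, result=True

Final answer: True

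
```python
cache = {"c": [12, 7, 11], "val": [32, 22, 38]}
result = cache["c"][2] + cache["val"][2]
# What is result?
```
Trace:
  cache={'c': [12, 7, 11], 'val': [32, 22, 38]}
  cache={'c': [12, 7, 11], 'val': [32, 22, 38]}, result=49

Final answer: 49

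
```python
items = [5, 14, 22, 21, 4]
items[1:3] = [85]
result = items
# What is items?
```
Trace:
  items=[5, 14, 22, 21, 4]
  items=[5, 85, 21, 4]
  items=[5, 85, 21, 4], result=[5, 85, 21, 4]

Final answer: [5, 85, 21, 4]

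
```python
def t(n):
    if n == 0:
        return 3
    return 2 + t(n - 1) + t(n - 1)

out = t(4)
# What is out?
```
Call trace (a repeated sub-call is expanded the first time; later identical calls just restate its return value):
t(n=4)
  t(n=3)
    t(n=2)
      t(n=1)
        t(n=0)
        -> return 3
        t(n=0)
        -> return 3
      -> return 8
      t(n=1) -> return 8  (same call as traced above)
    -> return 18
    t(n=2) -> return 18  (same call as traced above)
  -> return 38
  t(n=3) -> return 38  (same call as traced above)
-> return 78

Final answer: 78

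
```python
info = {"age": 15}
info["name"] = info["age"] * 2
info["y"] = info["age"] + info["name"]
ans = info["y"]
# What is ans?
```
Trace:
  info={'age': 15}
  info={'age': 15, 'name': 30}
  info={'age': 15, 'name': 30, 'y': 45}
  info={'age': 15, 'name': 30, 'y': 45}, ans=45

Final answer: 45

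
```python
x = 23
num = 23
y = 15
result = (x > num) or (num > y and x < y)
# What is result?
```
Trace:
  x=23
  x=23, num=23
  x=23, num=23, y=15
  x=23, num=23, y=15, result=False

Final answer: False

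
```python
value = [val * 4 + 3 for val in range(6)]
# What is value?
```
Trace:
  val=0
  val=1
  val=2
  val=3
  val=4
  val=5
  value=[3, 7, 11, 15, 19, 23]

Final answer: [3, 7, 11, 15, 19, 23]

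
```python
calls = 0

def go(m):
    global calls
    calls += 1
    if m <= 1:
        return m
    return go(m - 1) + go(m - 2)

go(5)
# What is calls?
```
Call trace (a repeated sub-call is expanded the first time; later identical calls just restate its return value):
go(m=5)
  go(m=4)
    go(m=3)
      go(m=2)
        go(m=1)
        -> return 1
        go(m=0)
        -> return 0
      -> return 1
      go(m=1)
      -> return 1
    -> return 2
    go(m=2) -> return 1  (same call as traced above)
  -> return 3
  go(m=3) -> return 2  (same call as traced above)
-> return 5

calls is incremented once per call, so count the calls in each subtree. Let C(m) = number of calls made by go(m).
C(0) = C(1) = 1 (base case, no recursion); C(m) = 1 + C(m - 1) + C(m - 2) otherwise.
C(2) = 1 + C(1) + C(0) = 1 + 1 + 1 = 3
C(3) = 1 + C(2) + C(1) = 1 + 3 + 1 = 5
C(4) = 1 + C(3) + C(2) = 1 + 5 + 3 = 9
C(5) = 1 + C(4) + C(3) = 1 + 9 + 5 = 15
calls = C(5) = 15

Final answer: 15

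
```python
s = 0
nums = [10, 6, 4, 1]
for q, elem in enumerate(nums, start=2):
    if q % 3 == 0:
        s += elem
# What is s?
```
Trace:
  s=0
  s=0, q=2, elem=10
  s=6, q=3, elem=6
  s=6, q=4, elem=4
  s=6, q=5, elem=1

Final answer: 6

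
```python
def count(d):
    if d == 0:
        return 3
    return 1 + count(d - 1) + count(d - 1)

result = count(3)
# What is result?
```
Call trace (a repeated sub-call is expanded the first time; later identical calls just restate its return value):
count(d=3)
  count(d=2)
    count(d=1)
      count(d=0)
      -> return 3
      count(d=0)
      -> return 3
    -> return 7
    count(d=1) -> return 7  (same call as traced above)
  -> return 15
  count(d=2) -> return 15  (same call as traced above)
-> return 31

Final answer: 31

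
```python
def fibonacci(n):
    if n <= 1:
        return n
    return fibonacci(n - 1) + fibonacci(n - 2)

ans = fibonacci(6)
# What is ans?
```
Call trace (a repeated sub-call is expanded the first time; later identical calls just restate its return value):
fibonacci(n=6)
  fibonacci(n=5)
    fibonacci(n=4)
      fibonacci(n=3)
        fibonacci(n=2)
          fibonacci(n=1)
          -> return 1
          fibonacci(n=0)
          -> return 0
        -> return 1
        fibonacci(n=1)
        -> return 1
      -> return 2
      fibonacci(n=2) -> return 1  (same call as traced above)
    -> return 3
    fibonacci(n=3) -> return 2  (same call as traced above)
  -> return 5
  fibonacci(n=4) -> return 3  (same call as traced above)
-> return 8

Final answer: 8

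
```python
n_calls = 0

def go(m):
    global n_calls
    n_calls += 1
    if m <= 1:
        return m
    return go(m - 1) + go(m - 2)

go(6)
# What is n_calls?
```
Call trace (a repeated sub-call is expanded the first time; later identical calls just restate its return value):
go(m=6)
  go(m=5)
    go(m=4)
      go(m=3)
        go(m=2)
          go(m=1)
          -> return 1
          go(m=0)
          -> return 0
        -> return 1
        go(m=1)
        -> return 1
      -> return 2
      go(m=2) -> return 1  (same call as traced above)
    -> return 3
    go(m=3) -> return 2  (same call as traced above)
  -> return 5
  go(m=4) -> return 3  (same call as traced above)
-> return 8

n_calls is incremented once per call, so count the calls in each subtree. Let C(m) = number of calls made by go(m).
C(0) = C(1) = 1 (base case, no recursion); C(m) = 1 + C(m - 1) + C(m - 2) otherwise.
C(2) = 1 + C(1) + C(0) = 1 + 1 + 1 = 3
C(3) = 1 + C(2) + C(1) = 1 + 3 + 1 = 5
C(4) = 1 + C(3) + C(2) = 1 + 5 + 3 = 9
C(5) = 1 + C(4) + C(3) = 1 + 9 + 5 = 15
C(6) = 1 + C(5) + C(4) = 1 + 15 + 9 = 25
n_calls = C(6) = 25

Final answer: 25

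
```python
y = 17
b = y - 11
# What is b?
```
Trace:
  y=17
  y=17, b=6

Final answer: 6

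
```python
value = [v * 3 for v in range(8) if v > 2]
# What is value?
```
Trace:
  v=0
  v=1
  v=2
  v=3
  v=4
  v=5
  v=6
  v=7
  value=[9, 12, 15, 18, 21]

Final answer: [9, 12, 15, 18, 21]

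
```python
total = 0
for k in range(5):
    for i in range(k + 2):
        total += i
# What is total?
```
Trace:
  total=0
  total=0, k=0, i=0
  total=1, k=0, i=1
  total=1, k=1, i=0
  total=2, k=1, i=1
  total=4, k=1, i=2
  total=4, k=2, i=0
  total=5, k=2, i=1
  total=7, k=2, i=2
  total=10, k=2, i=3
  total=10, k=3, i=0
  total=11, k=3, i=1
  total=13, k=3, i=2
  total=16, k=3, i=3
  total=20, k=3, i=4
  total=20, k=4, i=0
  total=21, k=4, i=1
  total=23, k=4, i=2
  total=26, k=4, i=3
  total=30, k=4, i=4
  total=35, k=4, i=5

Final answer: 35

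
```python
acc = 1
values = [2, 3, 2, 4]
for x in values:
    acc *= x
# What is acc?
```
Trace:
  acc=1
  acc=2, x=2
  acc=6, x=3
  acc=12, x=2
  acc=48, x=4

Final answer: 48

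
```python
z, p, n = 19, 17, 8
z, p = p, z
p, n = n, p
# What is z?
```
Trace:
  z=19, p=17, n=8
  z=17, p=19, n=8
  z=17, p=8, n=19

Final answer: 17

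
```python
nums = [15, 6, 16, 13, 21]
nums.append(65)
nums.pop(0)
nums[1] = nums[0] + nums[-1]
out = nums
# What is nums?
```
Trace:
  nums=[15, 6, 16, 13, 21]
  nums=[15, 6, 16, 13, 21, 65]
  nums=[6, 16, 13, 21, 65]
  nums=[6, 71, 13, 21, 65]
  nums=[6, 71, 13, 21, 65], out=[6, 71, 13, 21, 65]

Final answer: [6, 71, 13, 21, 65]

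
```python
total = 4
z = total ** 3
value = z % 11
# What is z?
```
Trace:
  total=4
  total=4, z=64
  total=4, z=64, value=9

Final answer: 64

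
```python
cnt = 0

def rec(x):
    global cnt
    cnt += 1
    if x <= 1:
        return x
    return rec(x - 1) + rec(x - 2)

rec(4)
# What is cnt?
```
Call trace (a repeated sub-call is expanded the first time; later identical calls just restate its return value):
rec(x=4)
  rec(x=3)
    rec(x=2)
      rec(x=1)
      -> return 1
      rec(x=0)
      -> return 0
    -> return 1
    rec(x=1)
    -> return 1
  -> return 2
  rec(x=2) -> return 1  (same call as traced above)
-> return 3

cnt is incremented once per call, so count the calls in each subtree. Let C(x) = number of calls made by rec(x).
C(0) = C(1) = 1 (base case, no recursion); C(x) = 1 + C(x - 1) + C(x - 2) otherwise.
C(2) = 1 + C(1) + C(0) = 1 + 1 + 1 = 3
C(3) = 1 + C(2) + C(1) = 1 + 3 + 1 = 5
C(4) = 1 + C(3) + C(2) = 1 + 5 + 3 = 9
cnt = C(4) = 9

Final answer: 9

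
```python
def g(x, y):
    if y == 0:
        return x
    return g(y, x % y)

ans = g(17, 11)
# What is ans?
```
Call trace:
g(x=17, y=11)
  g(x=11, y=6)
    g(x=6, y=5)
      g(x=5, y=1)
        g(x=1, y=0)
        -> return 1
      -> return 1
    -> return 1
  -> return 1
-> return 1

Final answer: 1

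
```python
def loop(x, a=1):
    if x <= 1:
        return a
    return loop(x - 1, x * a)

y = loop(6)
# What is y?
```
Call trace:
loop(x=6, a=1)
  loop(x=5, a=6)
    loop(x=4, a=30)
      loop(x=3, a=120)
        loop(x=2, a=360)
          loop(x=1, a=720)
          -> return 720
        -> return 720
      -> return 720
    -> return 720
  -> return 720
-> return 720

Final answer: 720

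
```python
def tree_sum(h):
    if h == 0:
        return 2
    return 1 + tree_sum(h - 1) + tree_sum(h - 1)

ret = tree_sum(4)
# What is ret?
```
Call trace (a repeated sub-call is expanded the first time; later identical calls just restate its return value):
tree_sum(h=4)
  tree_sum(h=3)
    tree_sum(h=2)
      tree_sum(h=1)
        tree_sum(h=0)
        -> return 2
        tree_sum(h=0)
        -> return 2
      -> return 5
      tree_sum(h=1) -> return 5  (same call as traced above)
    -> return 11
    tree_sum(h=2) -> return 11  (same call as traced above)
  -> return 23
  tree_sum(h=3) -> return 23  (same call as traced above)
-> return 47

Final answer: 47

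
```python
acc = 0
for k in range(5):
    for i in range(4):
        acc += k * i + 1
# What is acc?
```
Trace:
  acc=0
  acc=1, k=0, i=0
  acc=2, k=0, i=1
  acc=3, k=0, i=2
  acc=4, k=0, i=3
  acc=5, k=1, i=0
  acc=7, k=1, i=1
  acc=10, k=1, i=2
  acc=14, k=1, i=3
  acc=15, k=2, i=0
  acc=18, k=2, i=1
  acc=23, k=2, i=2
  acc=30, k=2, i=3
  acc=31, k=3, i=0
  acc=35, k=3, i=1
  acc=42, k=3, i=2
  acc=52, k=3, i=3
  acc=53, k=4, i=0
  acc=58, k=4, i=1
  acc=67, k=4, i=2
  acc=80, k=4, i=3

Final answer: 80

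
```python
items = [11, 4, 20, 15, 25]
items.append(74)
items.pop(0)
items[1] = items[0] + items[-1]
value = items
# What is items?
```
Trace:
  items=[11, 4, 20, 15, 25]
  items=[11, 4, 20, 15, 25, 74]
  items=[4, 20, 15, 25, 74]
  items=[4, 78, 15, 25, 74]
  items=[4, 78, 15, 25, 74], value=[4, 78, 15, 25, 74]

Final answer: [4, 78, 15, 25, 74]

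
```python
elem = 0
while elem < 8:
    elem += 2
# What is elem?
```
Trace:
  elem=0
  elem=2
  elem=4
  elem=6
  elem=8

Final answer: 8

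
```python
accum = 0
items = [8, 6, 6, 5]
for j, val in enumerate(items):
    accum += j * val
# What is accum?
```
Trace:
  accum=0
  accum=0, j=0, val=8
  accum=6, j=1, val=6
  accum=18, j=2, val=6
  accum=33, j=3, val=5

Final answer: 33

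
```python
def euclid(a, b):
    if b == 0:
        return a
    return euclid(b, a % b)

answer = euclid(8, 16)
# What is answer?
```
Call trace:
euclid(a=8, b=16)
  euclid(a=16, b=8)
    euclid(a=8, b=0)
    -> return 8
  -> return 8
-> return 8

Final answer: 8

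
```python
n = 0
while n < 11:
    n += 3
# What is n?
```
Trace:
  n=0
  n=3
  n=6
  n=9
  n=12

Final answer: 12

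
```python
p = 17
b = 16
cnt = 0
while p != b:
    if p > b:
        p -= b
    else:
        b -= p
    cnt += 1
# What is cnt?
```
Trace:
  p=17
  p=17, b=16
  p=17, b=16, cnt=0
  p=1, b=16, cnt=1
  p=1, b=15, cnt=2
  p=1, b=14, cnt=3
  p=1, b=13, cnt=4
  p=1, b=12, cnt=5
  p=1, b=11, cnt=6
  p=1, b=10, cnt=7
  p=1, b=9, cnt=8
  p=1, b=8, cnt=9
  p=1, b=7, cnt=10
  p=1, b=6, cnt=11
  p=1, b=5, cnt=12
  p=1, b=4, cnt=13
  p=1, b=3, cnt=14
  p=1, b=2, cnt=15
  p=1, b=1, cnt=16

Final answer: 16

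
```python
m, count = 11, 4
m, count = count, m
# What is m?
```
Trace:
  m=11, count=4
  m=4, count=11

Final answer: 4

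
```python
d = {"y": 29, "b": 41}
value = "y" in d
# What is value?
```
Trace:
  d={'y': 29, 'b': 41}
  d={'y': 29, 'b': 41}, value=True

Final answer: True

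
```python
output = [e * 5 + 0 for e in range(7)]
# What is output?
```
Trace:
  e=0
  e=1
  e=2
  e=3
  e=4
  e=5
  e=6
  output=[0, 5, 10, 15, 20, 25, 30]

Final answer: [0, 5, 10, 15, 20, 25, 30]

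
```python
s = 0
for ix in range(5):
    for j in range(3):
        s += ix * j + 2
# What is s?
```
Trace:
  s=0
  s=2, ix=0, j=0
  s=4, ix=0, j=1
  s=6, ix=0, j=2
  s=8, ix=1, j=0
  s=11, ix=1, j=1
  s=15, ix=1, j=2
  s=17, ix=2, j=0
  s=21, ix=2, j=1
  s=27, ix=2, j=2
  s=29, ix=3, j=0
  s=34, ix=3, j=1
  s=42, ix=3, j=2
  s=44, ix=4, j=0
  s=50, ix=4, j=1
  s=60, ix=4, j=2

Final answer: 60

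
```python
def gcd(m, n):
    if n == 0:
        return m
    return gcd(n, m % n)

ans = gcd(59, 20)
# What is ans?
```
Call trace:
gcd(m=59, n=20)
  gcd(m=20, n=19)
    gcd(m=19, n=1)
      gcd(m=1, n=0)
      -> return 1
    -> return 1
  -> return 1
-> return 1

Final answer: 1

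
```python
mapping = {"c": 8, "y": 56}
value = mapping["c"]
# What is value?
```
Trace:
  mapping={'c': 8, 'y': 56}
  mapping={'c': 8, 'y': 56}, value=8

Final answer: 8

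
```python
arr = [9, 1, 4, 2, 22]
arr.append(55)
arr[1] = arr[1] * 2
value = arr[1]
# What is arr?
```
Trace:
  arr=[9, 1, 4, 2, 22]
  arr=[9, 1, 4, 2, 22, 55]
  arr=[9, 2, 4, 2, 22, 55]
  arr=[9, 2, 4, 2, 22, 55], value=2

Final answer: [9, 2, 4, 2, 22, 55]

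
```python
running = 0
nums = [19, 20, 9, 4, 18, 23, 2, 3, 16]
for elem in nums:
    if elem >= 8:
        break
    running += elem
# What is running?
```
Trace:
  running=0
  running=0, elem=19

Final answer: 0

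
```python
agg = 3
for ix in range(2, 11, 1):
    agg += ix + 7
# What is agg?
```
Trace:
  agg=3
  agg=12, ix=2
  agg=22, ix=3
  agg=33, ix=4
  agg=45, ix=5
  agg=58, ix=6
  agg=72, ix=7
  agg=87, ix=8
  agg=103, ix=9
  agg=120, ix=10

Final answer: 120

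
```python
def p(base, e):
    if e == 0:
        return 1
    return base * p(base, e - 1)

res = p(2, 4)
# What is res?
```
Call trace:
p(base=2, e=4)
  p(base=2, e=3)
    p(base=2, e=2)
      p(base=2, e=1)
        p(base=2, e=0)
        -> return 1
      -> return 2
    -> return 4
  -> return 8
-> return 16

Final answer: 16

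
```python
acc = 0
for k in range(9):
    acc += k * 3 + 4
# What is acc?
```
Trace:
  acc=0
  acc=4, k=0
  acc=11, k=1
  acc=21, k=2
  acc=34, k=3
  acc=50, k=4
  acc=69, k=5
  acc=91, k=6
  acc=116, k=7
  acc=144, k=8

Final answer: 144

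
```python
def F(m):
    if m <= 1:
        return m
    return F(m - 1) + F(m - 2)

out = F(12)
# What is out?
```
Call trace (a repeated sub-call is expanded the first time; later identical calls just restate its return value):
F(m=12)
  F(m=11)
    F(m=10)
      F(m=9)
        F(m=8)
          F(m=7)
            F(m=6)
              F(m=5)
                F(m=4)
                  F(m=3)
                    F(m=2)
                      F(m=1)
                      -> return 1
                      F(m=0)
                      -> return 0
                    -> return 1
                    F(m=1)
                    -> return 1
                  -> return 2
                  F(m=2) -> return 1  (same call as traced above)
                -> return 3
                F(m=3) -> return 2  (same call as traced above)
              -> return 5
              F(m=4) -> return 3  (same call as traced above)
            -> return 8
            F(m=5) -> return 5  (same call as traced above)
          -> return 13
          F(m=6) -> return 8  (same call as traced above)
        -> return 21
        F(m=7) -> return 13  (same call as traced above)
      -> return 34
      F(m=8) -> return 21  (same call as traced above)
    -> return 55
    F(m=9) -> return 34  (same call as traced above)
  -> return 89
  F(m=10) -> return 55  (same call as traced above)
-> return 144

Final answer: 144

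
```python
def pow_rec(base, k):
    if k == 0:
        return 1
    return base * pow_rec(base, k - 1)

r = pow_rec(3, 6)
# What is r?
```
Call trace:
pow_rec(base=3, k=6)
  pow_rec(base=3, k=5)
    pow_rec(base=3, k=4)
      pow_rec(base=3, k=3)
        pow_rec(base=3, k=2)
          pow_rec(base=3, k=1)
            pow_rec(base=3, k=0)
            -> return 1
          -> return 3
        -> return 9
      -> return 27
    -> return 81
  -> return 243
-> return 729

Final answer: 729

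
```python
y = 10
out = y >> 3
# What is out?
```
Trace:
  y=10
  y=10, out=1

Final answer: 1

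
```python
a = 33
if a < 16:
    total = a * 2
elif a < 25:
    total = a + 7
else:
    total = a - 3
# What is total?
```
Trace:
  a=33
  a=33, total=30

Final answer: 30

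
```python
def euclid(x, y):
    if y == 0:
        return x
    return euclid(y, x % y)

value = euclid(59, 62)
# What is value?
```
Call trace:
euclid(x=59, y=62)
  euclid(x=62, y=59)
    euclid(x=59, y=3)
      euclid(x=3, y=2)
        euclid(x=2, y=1)
          euclid(x=1, y=0)
          -> return 1
        -> return 1
      -> return 1
    -> return 1
  -> return 1
-> return 1

Final answer: 1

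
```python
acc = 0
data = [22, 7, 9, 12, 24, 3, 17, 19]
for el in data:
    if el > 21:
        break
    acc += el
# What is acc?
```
Trace:
  acc=0
  acc=0, el=22

Final answer: 0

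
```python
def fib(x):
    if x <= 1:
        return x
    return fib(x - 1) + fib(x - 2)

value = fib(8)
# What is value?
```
Call trace (a repeated sub-call is expanded the first time; later identical calls just restate its return value):
fib(x=8)
  fib(x=7)
    fib(x=6)
      fib(x=5)
        fib(x=4)
          fib(x=3)
            fib(x=2)
              fib(x=1)
              -> return 1
              fib(x=0)
              -> return 0
            -> return 1
            fib(x=1)
            -> return 1
          -> return 2
          fib(x=2) -> return 1  (same call as traced above)
        -> return 3
        fib(x=3) -> return 2  (same call as traced above)
      -> return 5
      fib(x=4) -> return 3  (same call as traced above)
    -> return 8
    fib(x=5) -> return 5  (same call as traced above)
  -> return 13
  fib(x=6) -> return 8  (same call as traced above)
-> return 21

Final answer: 21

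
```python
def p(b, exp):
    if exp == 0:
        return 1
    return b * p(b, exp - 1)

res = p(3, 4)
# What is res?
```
Call trace:
p(b=3, exp=4)
  p(b=3, exp=3)
    p(b=3, exp=2)
      p(b=3, exp=1)
        p(b=3, exp=0)
        -> return 1
      -> return 3
    -> return 9
  -> return 27
-> return 81

Final answer: 81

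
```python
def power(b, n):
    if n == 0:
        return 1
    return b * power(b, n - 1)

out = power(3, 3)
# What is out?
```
Call trace:
power(b=3, n=3)
  power(b=3, n=2)
    power(b=3, n=1)
      power(b=3, n=0)
      -> return 1
    -> return 3
  -> return 9
-> return 27

Final answer: 27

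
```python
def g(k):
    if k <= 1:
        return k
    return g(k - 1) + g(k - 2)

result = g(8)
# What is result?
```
Call trace (a repeated sub-call is expanded the first time; later identical calls just restate its return value):
g(k=8)
  g(k=7)
    g(k=6)
      g(k=5)
        g(k=4)
          g(k=3)
            g(k=2)
              g(k=1)
              -> return 1
              g(k=0)
              -> return 0
            -> return 1
            g(k=1)
            -> return 1
          -> return 2
          g(k=2) -> return 1  (same call as traced above)
        -> return 3
        g(k=3) -> return 2  (same call as traced above)
      -> return 5
      g(k=4) -> return 3  (same call as traced above)
    -> return 8
    g(k=5) -> return 5  (same call as traced above)
  -> return 13
  g(k=6) -> return 8  (same call as traced above)
-> return 21

Final answer: 21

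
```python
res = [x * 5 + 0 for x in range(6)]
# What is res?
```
Trace:
  x=0
  x=1
  x=2
  x=3
  x=4
  x=5
  res=[0, 5, 10, 15, 20, 25]

Final answer: [0, 5, 10, 15, 20, 25]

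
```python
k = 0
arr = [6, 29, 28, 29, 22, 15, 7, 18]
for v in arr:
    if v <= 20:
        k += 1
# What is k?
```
Trace:
  k=0
  k=1, v=6
  k=1, v=29
  k=1, v=28
  k=1, v=29
  k=1, v=22
  k=2, v=15
  k=3, v=7
  k=4, v=18

Final answer: 4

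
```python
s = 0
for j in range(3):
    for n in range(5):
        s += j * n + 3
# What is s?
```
Trace:
  s=0
  s=3, j=0, n=0
  s=6, j=0, n=1
  s=9, j=0, n=2
  s=12, j=0, n=3
  s=15, j=0, n=4
  s=18, j=1, n=0
  s=22, j=1, n=1
  s=27, j=1, n=2
  s=33, j=1, n=3
  s=40, j=1, n=4
  s=43, j=2, n=0
  s=48, j=2, n=1
  s=55, j=2, n=2
  s=64, j=2, n=3
  s=75, j=2, n=4

Final answer: 75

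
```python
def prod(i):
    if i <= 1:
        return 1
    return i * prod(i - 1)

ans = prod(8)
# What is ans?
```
Call trace:
prod(i=8)
  prod(i=7)
    prod(i=6)
      prod(i=5)
        prod(i=4)
          prod(i=3)
            prod(i=2)
              prod(i=1)
              -> return 1
            -> return 2
          -> return 6
        -> return 24
      -> return 120
    -> return 720
  -> return 5040
-> return 40320

Final answer: 40320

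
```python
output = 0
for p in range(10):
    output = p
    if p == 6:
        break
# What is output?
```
Trace:
  output=0
  output=0, p=0
  output=1, p=1
  output=2, p=2
  output=3, p=3
  output=4, p=4
  output=5, p=5
  output=6, p=6

Final answer: 6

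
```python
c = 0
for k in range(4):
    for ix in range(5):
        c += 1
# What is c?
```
Trace:
  c=0
  c=1, k=0, ix=0
  c=2, k=0, ix=1
  c=3, k=0, ix=2
  c=4, k=0, ix=3
  c=5, k=0, ix=4
  c=6, k=1, ix=0
  c=7, k=1, ix=1
  c=8, k=1, ix=2
  c=9, k=1, ix=3
  c=10, k=1, ix=4
  c=11, k=2, ix=0
  c=12, k=2, ix=1
  c=13, k=2, ix=2
  c=14, k=2, ix=3
  c=15, k=2, ix=4
  c=16, k=3, ix=0
  c=17, k=3, ix=1
  c=18, k=3, ix=2
  c=19, k=3, ix=3
  c=20, k=3, ix=4

Final answer: 20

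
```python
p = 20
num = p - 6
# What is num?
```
Trace:
  p=20
  p=20, num=14

Final answer: 14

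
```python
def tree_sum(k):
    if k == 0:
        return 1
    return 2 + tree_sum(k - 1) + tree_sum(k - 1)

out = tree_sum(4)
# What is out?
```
Call trace (a repeated sub-call is expanded the first time; later identical calls just restate its return value):
tree_sum(k=4)
  tree_sum(k=3)
    tree_sum(k=2)
      tree_sum(k=1)
        tree_sum(k=0)
        -> return 1
        tree_sum(k=0)
        -> return 1
      -> return 4
      tree_sum(k=1) -> return 4  (same call as traced above)
    -> return 10
    tree_sum(k=2) -> return 10  (same call as traced above)
  -> return 22
  tree_sum(k=3) -> return 22  (same call as traced above)
-> return 46

Final answer: 46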